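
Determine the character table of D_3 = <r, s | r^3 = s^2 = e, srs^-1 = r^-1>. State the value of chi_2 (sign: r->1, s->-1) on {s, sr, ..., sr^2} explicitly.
Conjugacy classes: {e} of size 1, {r^1, r^2} of size 2, {s, sr, ..., sr^2} of size 3.
Character table:
  irrep \ class              {e} (size 1)  {r^1, r^2} (size 2)  {s, sr, ..., sr^2} (size 3)
  chi_1 (triv)               1             1                    1                          
  chi_2 (sign: r->1, s->-1)  1             1                    -1                         
  chi_3 (2d, j=1)            2             -1                   0                          

Spot check: chi_2 (sign: r->1, s->-1) on {s, sr, ..., sr^2} = -1.

Argument: D_3 has order 2*3 = 6 with 3 conjugacy classes, hence 3 irreducibles. Sum of squared dims 1 + 1 + 4 = 6 = |G|. Linear characters come from the abelianisation; the 2-dimensional irreps have character r^k -> 2*cos(2*pi*j*k/3), reflections -> 0.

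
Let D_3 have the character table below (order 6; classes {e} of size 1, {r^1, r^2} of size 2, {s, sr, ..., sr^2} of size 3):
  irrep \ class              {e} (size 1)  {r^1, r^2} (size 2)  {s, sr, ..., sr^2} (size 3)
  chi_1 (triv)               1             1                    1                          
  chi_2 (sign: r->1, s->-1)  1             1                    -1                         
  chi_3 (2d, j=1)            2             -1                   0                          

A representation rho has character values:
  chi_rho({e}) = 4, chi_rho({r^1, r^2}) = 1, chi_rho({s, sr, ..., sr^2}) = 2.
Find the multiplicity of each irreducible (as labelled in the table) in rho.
Multiplicities: chi_1: 2, chi_2: 0, chi_3: 1.

Why: Use <chi_rho, chi> = (1/|G|) sum_C |C| * chi_rho(C) * conj(chi(C)) with |G| = 6 for each irreducible chi in the table:
  <chi_rho, chi_1> = (1/6)[1*(4)*conj(1) + 2*(1)*conj(1) + 3*(2)*conj(1)]
      = (1/6)[(4) + (2) + (6)] = 12/6 = 2
  <chi_rho, chi_2> = (1/6)[1*(4)*conj(1) + 2*(1)*conj(1) + 3*(2)*conj(-1)]
      = (1/6)[(4) + (2) + (-6)] = 0/6 = 0
  <chi_rho, chi_3> = (1/6)[1*(4)*conj(2) + 2*(1)*conj(-1) + 3*(2)*conj(0)]
      = (1/6)[(8) + (-2) + (0)] = 6/6 = 1
Dimension check: dim(rho) = sum (mult * dim) = 2*1 + 0*1 + 1*2 = 4 = chi_rho(e) = 4.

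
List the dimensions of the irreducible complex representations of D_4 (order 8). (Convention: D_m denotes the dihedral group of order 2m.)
Dimensions: 1, 1, 1, 1, 2

Why: There are 5 irreducibles (= number of conjugacy classes). Their dimensions d_i satisfy sum d_i^2 = |G| = 8: 1 + 1 + 1 + 1 + 4 = 8.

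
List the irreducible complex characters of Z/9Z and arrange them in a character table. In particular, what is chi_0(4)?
Character table of Z/9Z (irreps indexed chi_0,...,chi_8 with chi_k(m) = zeta_9^(k*m), zeta_9 = exp(2*pi*i/9)):
  irrep \ class  {0} (size 1)  {1} (size 1)    {2} (size 1)    {3} (size 1)    {4} (size 1)    {5} (size 1)    {6} (size 1)    {7} (size 1)    {8} (size 1)  
  chi_0          1             1               1               1               1               1               1               1               1             
  chi_1          1             exp(2*I*pi/9)   exp(4*I*pi/9)   exp(2*I*pi/3)   exp(8*I*pi/9)   exp(-8*I*pi/9)  exp(-2*I*pi/3)  exp(-4*I*pi/9)  exp(-2*I*pi/9)
  chi_2          1             exp(4*I*pi/9)   exp(8*I*pi/9)   exp(-2*I*pi/3)  exp(-2*I*pi/9)  exp(2*I*pi/9)   exp(2*I*pi/3)   exp(-8*I*pi/9)  exp(-4*I*pi/9)
  chi_3          1             exp(2*I*pi/3)   exp(-2*I*pi/3)  1               exp(2*I*pi/3)   exp(-2*I*pi/3)  1               exp(2*I*pi/3)   exp(-2*I*pi/3)
  chi_4          1             exp(8*I*pi/9)   exp(-2*I*pi/9)  exp(2*I*pi/3)   exp(-4*I*pi/9)  exp(4*I*pi/9)   exp(-2*I*pi/3)  exp(2*I*pi/9)   exp(-8*I*pi/9)
  chi_5          1             exp(-8*I*pi/9)  exp(2*I*pi/9)   exp(-2*I*pi/3)  exp(4*I*pi/9)   exp(-4*I*pi/9)  exp(2*I*pi/3)   exp(-2*I*pi/9)  exp(8*I*pi/9) 
  chi_6          1             exp(-2*I*pi/3)  exp(2*I*pi/3)   1               exp(-2*I*pi/3)  exp(2*I*pi/3)   1               exp(-2*I*pi/3)  exp(2*I*pi/3) 
  chi_7          1             exp(-4*I*pi/9)  exp(-8*I*pi/9)  exp(2*I*pi/3)   exp(2*I*pi/9)   exp(-2*I*pi/9)  exp(-2*I*pi/3)  exp(8*I*pi/9)   exp(4*I*pi/9) 
  chi_8          1             exp(-2*I*pi/9)  exp(-4*I*pi/9)  exp(-2*I*pi/3)  exp(-8*I*pi/9)  exp(8*I*pi/9)   exp(2*I*pi/3)   exp(4*I*pi/9)   exp(2*I*pi/9) 

Spot check: chi_0(4) = zeta_9^(0*4) = zeta_9^0 = 1.

Derivation: Z/9Z is abelian, so all 9 irreducible complex representations are 1-dimensional. They are given by chi_k(m) = zeta_9^(k*m) for k = 0,...,8. Row orthogonality: sum_m chi_k(m) conj(chi_l(m)) = 9 * [k = l].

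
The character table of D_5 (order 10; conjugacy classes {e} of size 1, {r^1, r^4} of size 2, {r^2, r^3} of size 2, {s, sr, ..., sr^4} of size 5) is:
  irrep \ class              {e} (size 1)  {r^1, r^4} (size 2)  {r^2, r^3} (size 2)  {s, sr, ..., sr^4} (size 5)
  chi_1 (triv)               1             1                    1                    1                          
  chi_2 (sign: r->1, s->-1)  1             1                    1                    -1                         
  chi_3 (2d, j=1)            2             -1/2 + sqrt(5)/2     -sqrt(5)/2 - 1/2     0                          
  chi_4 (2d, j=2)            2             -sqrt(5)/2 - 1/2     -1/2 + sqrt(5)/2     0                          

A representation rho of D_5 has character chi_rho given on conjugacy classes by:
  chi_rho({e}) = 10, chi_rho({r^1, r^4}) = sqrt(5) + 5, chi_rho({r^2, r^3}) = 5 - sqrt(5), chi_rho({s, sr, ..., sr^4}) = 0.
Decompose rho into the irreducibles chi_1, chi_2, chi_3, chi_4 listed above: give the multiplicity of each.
Multiplicities: chi_1: 3, chi_2: 3, chi_3: 2, chi_4: 0.

Justification: Use <chi_rho, chi> = (1/|G|) sum_C |C| * chi_rho(C) * conj(chi(C)) with |G| = 10 for each irreducible chi in the table:
  <chi_rho, chi_1> = (1/10)[1*(10)*conj(1) + 2*(sqrt(5) + 5)*conj(1) + 2*(5 - sqrt(5))*conj(1) + 5*(0)*conj(1)]
      = (1/10)[(10) + (2*sqrt(5) + 10) + (10 - 2*sqrt(5)) + (0)] = 30/10 = 3
  <chi_rho, chi_2> = (1/10)[1*(10)*conj(1) + 2*(sqrt(5) + 5)*conj(1) + 2*(5 - sqrt(5))*conj(1) + 5*(0)*conj(-1)]
      = (1/10)[(10) + (2*sqrt(5) + 10) + (10 - 2*sqrt(5)) + (0)] = 30/10 = 3
  <chi_rho, chi_3> = (1/10)[1*(10)*conj(2) + 2*(sqrt(5) + 5)*conj(-1/2 + sqrt(5)/2) + 2*(5 - sqrt(5))*conj(-sqrt(5)/2 - 1/2) + 5*(0)*conj(0)]
      = (1/10)[(20) + (4*sqrt(5)) + (-4*sqrt(5)) + (0)] = 20/10 = 2
  <chi_rho, chi_4> = (1/10)[1*(10)*conj(2) + 2*(sqrt(5) + 5)*conj(-sqrt(5)/2 - 1/2) + 2*(5 - sqrt(5))*conj(-1/2 + sqrt(5)/2) + 5*(0)*conj(0)]
      = (1/10)[(20) + (-6*sqrt(5) - 10) + (-10 + 6*sqrt(5)) + (0)] = 0/10 = 0
Dimension check: dim(rho) = sum (mult * dim) = 3*1 + 3*1 + 2*2 + 0*2 = 10 = chi_rho(e) = 10.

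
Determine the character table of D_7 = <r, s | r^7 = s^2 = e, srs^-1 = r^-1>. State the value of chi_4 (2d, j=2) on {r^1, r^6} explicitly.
Conjugacy classes: {e} of size 1, {r^1, r^6} of size 2, {r^2, r^5} of size 2, {r^3, r^4} of size 2, {s, sr, ..., sr^6} of size 7.
Character table:
  irrep \ class              {e} (size 1)  {r^1, r^6} (size 2)  {r^2, r^5} (size 2)  {r^3, r^4} (size 2)  {s, sr, ..., sr^6} (size 7)
  chi_1 (triv)               1             1                    1                    1                    1                          
  chi_2 (sign: r->1, s->-1)  1             1                    1                    1                    -1                         
  chi_3 (2d, j=1)            2             2*cos(2*pi/7)        -2*cos(3*pi/7)       -2*cos(pi/7)         0                          
  chi_4 (2d, j=2)            2             -2*cos(3*pi/7)       -2*cos(pi/7)         2*cos(2*pi/7)        0                          
  chi_5 (2d, j=3)            2             -2*cos(pi/7)         2*cos(2*pi/7)        -2*cos(3*pi/7)       0                          

Spot check: chi_4 (2d, j=2) on {r^1, r^6} = -2*cos(3*pi/7).

Working: D_7 has order 2*7 = 14 with 5 conjugacy classes, hence 5 irreducibles. Sum of squared dims 1 + 1 + 4 + 4 + 4 = 14 = |G|. Linear characters come from the abelianisation; the 2-dimensional irreps have character r^k -> 2*cos(2*pi*j*k/7), reflections -> 0.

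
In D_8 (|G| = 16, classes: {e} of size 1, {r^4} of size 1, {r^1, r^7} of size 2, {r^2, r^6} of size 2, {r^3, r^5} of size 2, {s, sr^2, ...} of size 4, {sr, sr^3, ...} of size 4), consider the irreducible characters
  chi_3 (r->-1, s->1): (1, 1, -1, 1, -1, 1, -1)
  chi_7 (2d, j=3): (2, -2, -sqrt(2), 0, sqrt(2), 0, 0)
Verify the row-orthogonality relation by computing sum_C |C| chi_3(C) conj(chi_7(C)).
Sum = 0; so <chi_3, chi_7> = 0 (distinct irreducibles are orthogonal).

Explanation: Compute term by term over conjugacy classes (|C| * chi_3(C) * conj(chi_7(C))):
  1*(1)*conj(2) + 1*(1)*conj(-2) + 2*(-1)*conj(-sqrt(2)) + 2*(1)*conj(0) + 2*(-1)*conj(sqrt(2)) + 4*(1)*conj(0) + 4*(-1)*conj(0)
  = (2) + (-2) + (2*sqrt(2)) + (0) + (-2*sqrt(2)) + (0) + (0)
  = 0.
Dividing by |G| = 16 gives 0/16 = 0, matching the row-orthogonality relation <chi_3, chi_7> = [chi_3 = chi_7].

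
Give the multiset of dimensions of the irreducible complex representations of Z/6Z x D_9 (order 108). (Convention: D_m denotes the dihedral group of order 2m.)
Dimensions: 1, 1, 1, 1, 1, 1, 1, 1, 1, 1, 1, 1, 2, 2, 2, 2, 2, 2, 2, 2, 2, 2, 2, 2, 2, 2, 2, 2, 2, 2, 2, 2, 2, 2, 2, 2

Solution. There are 36 irreducibles (= number of conjugacy classes). Their dimensions d_i satisfy sum d_i^2 = |G| = 108: 1 + 1 + 1 + 1 + 1 + 1 + 1 + 1 + 1 + 1 + 1 + 1 + 4 + 4 + 4 + 4 + 4 + 4 + 4 + 4 + 4 + 4 + 4 + 4 + 4 + 4 + 4 + 4 + 4 + 4 + 4 + 4 + 4 + 4 + 4 + 4 = 108. (For the product with Z/6Z: each of the 6 1-dim characters of Z/6Z tensors with each irrep of D_9, giving 6 copies of each D_9-dimension.)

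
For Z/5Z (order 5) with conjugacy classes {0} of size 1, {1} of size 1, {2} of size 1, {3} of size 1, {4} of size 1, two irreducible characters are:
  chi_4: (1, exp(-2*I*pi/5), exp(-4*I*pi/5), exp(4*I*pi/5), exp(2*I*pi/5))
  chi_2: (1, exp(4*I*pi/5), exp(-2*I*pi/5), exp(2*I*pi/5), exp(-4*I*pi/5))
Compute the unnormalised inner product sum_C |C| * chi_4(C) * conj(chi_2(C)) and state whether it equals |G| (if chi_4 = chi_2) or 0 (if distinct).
Sum = 0; so <chi_4, chi_2> = 0 (distinct irreducibles are orthogonal).

Proof sketch: Compute term by term over conjugacy classes (|C| * chi_4(C) * conj(chi_2(C))):
  1*(1)*conj(1) + 1*(exp(-2*I*pi/5))*conj(exp(4*I*pi/5)) + 1*(exp(-4*I*pi/5))*conj(exp(-2*I*pi/5)) + 1*(exp(4*I*pi/5))*conj(exp(2*I*pi/5)) + 1*(exp(2*I*pi/5))*conj(exp(-4*I*pi/5))
  = (1) + (exp(4*I*pi/5)) + (exp(-2*I*pi/5)) + (exp(2*I*pi/5)) + (exp(-4*I*pi/5))
  = 0.
(Exp terms are combined using exp(i*s)*conj(exp(i*t)) = exp(i*(s-t)), and sums of them are collapsed using the identity that for every m > 1 the m distinct m-th roots of unity sum to 0, e.g. 1 + exp(2*I*pi/3) + exp(-2*I*pi/3) = 0.)
Dividing by |G| = 5 gives 0/5 = 0, matching the row-orthogonality relation <chi_4, chi_2> = [chi_4 = chi_2].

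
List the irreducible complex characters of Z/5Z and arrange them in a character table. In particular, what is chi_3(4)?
Character table of Z/5Z (irreps indexed chi_0,...,chi_4 with chi_k(m) = zeta_5^(k*m), zeta_5 = exp(2*pi*i/5)):
  irrep \ class  {0} (size 1)  {1} (size 1)    {2} (size 1)    {3} (size 1)    {4} (size 1)  
  chi_0          1             1               1               1               1             
  chi_1          1             exp(2*I*pi/5)   exp(4*I*pi/5)   exp(-4*I*pi/5)  exp(-2*I*pi/5)
  chi_2          1             exp(4*I*pi/5)   exp(-2*I*pi/5)  exp(2*I*pi/5)   exp(-4*I*pi/5)
  chi_3          1             exp(-4*I*pi/5)  exp(2*I*pi/5)   exp(-2*I*pi/5)  exp(4*I*pi/5) 
  chi_4          1             exp(-2*I*pi/5)  exp(-4*I*pi/5)  exp(4*I*pi/5)   exp(2*I*pi/5) 

Spot check: chi_3(4) = zeta_5^(3*4) = zeta_5^12 = exp(4*I*pi/5).

Solution. Z/5Z is abelian, so all 5 irreducible complex representations are 1-dimensional. They are given by chi_k(m) = zeta_5^(k*m) for k = 0,...,4. Row orthogonality: sum_m chi_k(m) conj(chi_l(m)) = 5 * [k = l].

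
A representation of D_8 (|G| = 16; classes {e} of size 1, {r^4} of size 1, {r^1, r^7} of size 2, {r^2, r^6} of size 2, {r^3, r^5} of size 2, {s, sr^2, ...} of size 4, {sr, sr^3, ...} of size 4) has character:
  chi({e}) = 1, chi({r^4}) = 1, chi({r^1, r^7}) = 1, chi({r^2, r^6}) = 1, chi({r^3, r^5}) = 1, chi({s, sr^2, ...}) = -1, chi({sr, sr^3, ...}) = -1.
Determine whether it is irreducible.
Irreducible: <chi, chi> = 1.

Proof sketch: <chi, chi> = (1/|G|) sum_C |C| * |chi(C)|^2 = (1/16)[1*|1|^2 + 1*|1|^2 + 2*|1|^2 + 2*|1|^2 + 2*|1|^2 + 4*|-1|^2 + 4*|-1|^2]
  = (1/16)[(1) + (1) + (2) + (2) + (2) + (4) + (4)] = 16/16 = 1.
A character is irreducible iff <chi, chi> = 1, so this representation is irreducible.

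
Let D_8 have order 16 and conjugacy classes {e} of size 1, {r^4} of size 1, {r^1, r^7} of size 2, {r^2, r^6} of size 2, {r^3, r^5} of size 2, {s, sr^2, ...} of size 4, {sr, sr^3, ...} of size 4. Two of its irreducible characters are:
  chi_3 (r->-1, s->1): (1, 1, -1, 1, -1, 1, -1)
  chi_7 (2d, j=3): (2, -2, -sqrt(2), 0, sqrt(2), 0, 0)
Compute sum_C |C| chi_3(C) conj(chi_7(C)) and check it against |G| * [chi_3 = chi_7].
Sum = 0; so <chi_3, chi_7> = 0 (distinct irreducibles are orthogonal).

Reasoning: Compute term by term over conjugacy classes (|C| * chi_3(C) * conj(chi_7(C))):
  1*(1)*conj(2) + 1*(1)*conj(-2) + 2*(-1)*conj(-sqrt(2)) + 2*(1)*conj(0) + 2*(-1)*conj(sqrt(2)) + 4*(1)*conj(0) + 4*(-1)*conj(0)
  = (2) + (-2) + (2*sqrt(2)) + (0) + (-2*sqrt(2)) + (0) + (0)
  = 0.
Dividing by |G| = 16 gives 0/16 = 0, matching the row-orthogonality relation <chi_3, chi_7> = [chi_3 = chi_7].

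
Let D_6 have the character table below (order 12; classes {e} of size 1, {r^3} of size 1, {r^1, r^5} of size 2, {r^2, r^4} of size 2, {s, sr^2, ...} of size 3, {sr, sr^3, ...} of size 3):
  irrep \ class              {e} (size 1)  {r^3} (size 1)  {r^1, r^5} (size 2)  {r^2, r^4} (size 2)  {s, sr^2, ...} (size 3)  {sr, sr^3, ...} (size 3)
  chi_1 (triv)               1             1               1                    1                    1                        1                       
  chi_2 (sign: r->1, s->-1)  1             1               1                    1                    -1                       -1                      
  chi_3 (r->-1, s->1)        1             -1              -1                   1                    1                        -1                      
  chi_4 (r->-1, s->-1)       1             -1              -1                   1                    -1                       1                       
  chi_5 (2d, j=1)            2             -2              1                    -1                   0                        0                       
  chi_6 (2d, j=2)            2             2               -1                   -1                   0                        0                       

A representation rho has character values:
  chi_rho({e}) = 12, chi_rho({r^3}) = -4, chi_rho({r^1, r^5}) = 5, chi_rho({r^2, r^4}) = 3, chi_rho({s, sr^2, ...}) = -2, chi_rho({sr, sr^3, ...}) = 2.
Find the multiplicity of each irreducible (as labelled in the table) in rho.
Multiplicities: chi_1: 2, chi_2: 2, chi_3: 0, chi_4: 2, chi_5: 3, chi_6: 0.

Why: Use <chi_rho, chi> = (1/|G|) sum_C |C| * chi_rho(C) * conj(chi(C)) with |G| = 12 for each irreducible chi in the table:
  <chi_rho, chi_1> = (1/12)[1*(12)*conj(1) + 1*(-4)*conj(1) + 2*(5)*conj(1) + 2*(3)*conj(1) + 3*(-2)*conj(1) + 3*(2)*conj(1)]
      = (1/12)[(12) + (-4) + (10) + (6) + (-6) + (6)] = 24/12 = 2
  <chi_rho, chi_2> = (1/12)[1*(12)*conj(1) + 1*(-4)*conj(1) + 2*(5)*conj(1) + 2*(3)*conj(1) + 3*(-2)*conj(-1) + 3*(2)*conj(-1)]
      = (1/12)[(12) + (-4) + (10) + (6) + (6) + (-6)] = 24/12 = 2
  <chi_rho, chi_3> = (1/12)[1*(12)*conj(1) + 1*(-4)*conj(-1) + 2*(5)*conj(-1) + 2*(3)*conj(1) + 3*(-2)*conj(1) + 3*(2)*conj(-1)]
      = (1/12)[(12) + (4) + (-10) + (6) + (-6) + (-6)] = 0/12 = 0
  <chi_rho, chi_4> = (1/12)[1*(12)*conj(1) + 1*(-4)*conj(-1) + 2*(5)*conj(-1) + 2*(3)*conj(1) + 3*(-2)*conj(-1) + 3*(2)*conj(1)]
      = (1/12)[(12) + (4) + (-10) + (6) + (6) + (6)] = 24/12 = 2
  <chi_rho, chi_5> = (1/12)[1*(12)*conj(2) + 1*(-4)*conj(-2) + 2*(5)*conj(1) + 2*(3)*conj(-1) + 3*(-2)*conj(0) + 3*(2)*conj(0)]
      = (1/12)[(24) + (8) + (10) + (-6) + (0) + (0)] = 36/12 = 3
  <chi_rho, chi_6> = (1/12)[1*(12)*conj(2) + 1*(-4)*conj(2) + 2*(5)*conj(-1) + 2*(3)*conj(-1) + 3*(-2)*conj(0) + 3*(2)*conj(0)]
      = (1/12)[(24) + (-8) + (-10) + (-6) + (0) + (0)] = 0/12 = 0
Dimension check: dim(rho) = sum (mult * dim) = 2*1 + 2*1 + 0*1 + 2*1 + 3*2 + 0*2 = 12 = chi_rho(e) = 12.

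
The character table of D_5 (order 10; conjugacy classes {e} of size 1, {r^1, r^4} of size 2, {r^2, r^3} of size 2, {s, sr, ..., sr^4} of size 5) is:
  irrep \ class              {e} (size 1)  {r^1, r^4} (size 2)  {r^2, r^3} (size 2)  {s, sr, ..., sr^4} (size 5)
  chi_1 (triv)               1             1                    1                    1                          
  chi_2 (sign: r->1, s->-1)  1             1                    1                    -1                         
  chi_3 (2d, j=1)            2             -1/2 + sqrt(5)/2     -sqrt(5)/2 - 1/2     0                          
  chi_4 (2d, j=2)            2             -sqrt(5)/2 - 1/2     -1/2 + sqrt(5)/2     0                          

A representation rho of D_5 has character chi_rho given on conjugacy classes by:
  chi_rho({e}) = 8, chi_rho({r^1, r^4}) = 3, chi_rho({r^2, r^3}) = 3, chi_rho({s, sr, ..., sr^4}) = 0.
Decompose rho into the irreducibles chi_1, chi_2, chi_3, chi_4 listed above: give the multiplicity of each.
Multiplicities: chi_1: 2, chi_2: 2, chi_3: 1, chi_4: 1.

Explanation: Use <chi_rho, chi> = (1/|G|) sum_C |C| * chi_rho(C) * conj(chi(C)) with |G| = 10 for each irreducible chi in the table:
  <chi_rho, chi_1> = (1/10)[1*(8)*conj(1) + 2*(3)*conj(1) + 2*(3)*conj(1) + 5*(0)*conj(1)]
      = (1/10)[(8) + (6) + (6) + (0)] = 20/10 = 2
  <chi_rho, chi_2> = (1/10)[1*(8)*conj(1) + 2*(3)*conj(1) + 2*(3)*conj(1) + 5*(0)*conj(-1)]
      = (1/10)[(8) + (6) + (6) + (0)] = 20/10 = 2
  <chi_rho, chi_3> = (1/10)[1*(8)*conj(2) + 2*(3)*conj(-1/2 + sqrt(5)/2) + 2*(3)*conj(-sqrt(5)/2 - 1/2) + 5*(0)*conj(0)]
      = (1/10)[(16) + (-3 + 3*sqrt(5)) + (-3*sqrt(5) - 3) + (0)] = 10/10 = 1
  <chi_rho, chi_4> = (1/10)[1*(8)*conj(2) + 2*(3)*conj(-sqrt(5)/2 - 1/2) + 2*(3)*conj(-1/2 + sqrt(5)/2) + 5*(0)*conj(0)]
      = (1/10)[(16) + (-3*sqrt(5) - 3) + (-3 + 3*sqrt(5)) + (0)] = 10/10 = 1
Dimension check: dim(rho) = sum (mult * dim) = 2*1 + 2*1 + 1*2 + 1*2 = 8 = chi_rho(e) = 8.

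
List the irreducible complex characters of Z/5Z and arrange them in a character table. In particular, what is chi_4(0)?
Character table of Z/5Z (irreps indexed chi_0,...,chi_4 with chi_k(m) = zeta_5^(k*m), zeta_5 = exp(2*pi*i/5)):
  irrep \ class  {0} (size 1)  {1} (size 1)    {2} (size 1)    {3} (size 1)    {4} (size 1)  
  chi_0          1             1               1               1               1             
  chi_1          1             exp(2*I*pi/5)   exp(4*I*pi/5)   exp(-4*I*pi/5)  exp(-2*I*pi/5)
  chi_2          1             exp(4*I*pi/5)   exp(-2*I*pi/5)  exp(2*I*pi/5)   exp(-4*I*pi/5)
  chi_3          1             exp(-4*I*pi/5)  exp(2*I*pi/5)   exp(-2*I*pi/5)  exp(4*I*pi/5) 
  chi_4          1             exp(-2*I*pi/5)  exp(-4*I*pi/5)  exp(4*I*pi/5)   exp(2*I*pi/5) 

Spot check: chi_4(0) = zeta_5^(4*0) = zeta_5^0 = 1.

Details: Z/5Z is abelian, so all 5 irreducible complex representations are 1-dimensional. They are given by chi_k(m) = zeta_5^(k*m) for k = 0,...,4. Row orthogonality: sum_m chi_k(m) conj(chi_l(m)) = 5 * [k = l].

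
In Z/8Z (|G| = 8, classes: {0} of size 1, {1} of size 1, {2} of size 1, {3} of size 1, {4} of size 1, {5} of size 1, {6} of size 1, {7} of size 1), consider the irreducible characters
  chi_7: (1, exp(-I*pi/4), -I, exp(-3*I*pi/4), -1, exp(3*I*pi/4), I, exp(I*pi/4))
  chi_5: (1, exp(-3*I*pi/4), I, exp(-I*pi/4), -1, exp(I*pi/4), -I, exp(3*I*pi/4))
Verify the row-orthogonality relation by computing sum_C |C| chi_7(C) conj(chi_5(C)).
Sum = 0; so <chi_7, chi_5> = 0 (distinct irreducibles are orthogonal).

Why: Compute term by term over conjugacy classes (|C| * chi_7(C) * conj(chi_5(C))):
  1*(1)*conj(1) + 1*(exp(-I*pi/4))*conj(exp(-3*I*pi/4)) + 1*(-I)*conj(I) + 1*(exp(-3*I*pi/4))*conj(exp(-I*pi/4)) + 1*(-1)*conj(-1) + 1*(exp(3*I*pi/4))*conj(exp(I*pi/4)) + 1*(I)*conj(-I) + 1*(exp(I*pi/4))*conj(exp(3*I*pi/4))
  = (1) + (I) + (-1) + (-I) + (1) + (I) + (-1) + (-I)
  = 0.
(Exp terms are combined using exp(i*s)*conj(exp(i*t)) = exp(i*(s-t)), and sums of them are collapsed using the identity that for every m > 1 the m distinct m-th roots of unity sum to 0, e.g. 1 + exp(2*I*pi/3) + exp(-2*I*pi/3) = 0.)
Dividing by |G| = 8 gives 0/8 = 0, matching the row-orthogonality relation <chi_7, chi_5> = [chi_7 = chi_5].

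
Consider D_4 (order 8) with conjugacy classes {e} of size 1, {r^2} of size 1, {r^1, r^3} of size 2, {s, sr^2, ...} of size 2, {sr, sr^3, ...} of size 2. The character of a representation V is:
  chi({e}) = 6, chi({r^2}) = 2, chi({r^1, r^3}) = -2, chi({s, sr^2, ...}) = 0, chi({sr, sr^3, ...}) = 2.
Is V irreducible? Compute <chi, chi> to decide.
Not irreducible (reducible): <chi, chi> = 7 > 1.

Working: <chi, chi> = (1/|G|) sum_C |C| * |chi(C)|^2 = (1/8)[1*|6|^2 + 1*|2|^2 + 2*|-2|^2 + 2*|0|^2 + 2*|2|^2]
  = (1/8)[(36) + (4) + (8) + (0) + (8)] = 56/8 = 7.
A character is irreducible iff <chi, chi> = 1, so this representation is reducible.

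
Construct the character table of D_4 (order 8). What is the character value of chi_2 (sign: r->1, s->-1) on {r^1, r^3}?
Conjugacy classes: {e} of size 1, {r^2} of size 1, {r^1, r^3} of size 2, {s, sr^2, ...} of size 2, {sr, sr^3, ...} of size 2.
Character table:
  irrep \ class              {e} (size 1)  {r^2} (size 1)  {r^1, r^3} (size 2)  {s, sr^2, ...} (size 2)  {sr, sr^3, ...} (size 2)
  chi_1 (triv)               1             1               1                    1                        1                       
  chi_2 (sign: r->1, s->-1)  1             1               1                    -1                       -1                      
  chi_3 (r->-1, s->1)        1             1               -1                   1                        -1                      
  chi_4 (r->-1, s->-1)       1             1               -1                   -1                       1                       
  chi_5 (2d, j=1)            2             -2              0                    0                        0                       

Spot check: chi_2 (sign: r->1, s->-1) on {r^1, r^3} = 1.

D_4 has order 2*4 = 8 with 5 conjugacy classes, hence 5 irreducibles. Sum of squared dims 1 + 1 + 1 + 1 + 4 = 8 = |G|. Linear characters come from the abelianisation; the 2-dimensional irreps have character r^k -> 2*cos(2*pi*j*k/4), reflections -> 0.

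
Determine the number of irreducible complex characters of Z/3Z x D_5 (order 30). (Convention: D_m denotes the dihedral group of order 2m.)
12

Solution. The number of irreducible complex representations of a finite group equals its number of conjugacy classes. For a direct product, #classes(G x H) = #classes(G) * #classes(H). Z/3Z has 3 classes (abelian), D_5 has 4 classes, so 3 * 4 = 12, so Z/3Z x D_5 (order 30) has exactly 12 irreducible complex representations.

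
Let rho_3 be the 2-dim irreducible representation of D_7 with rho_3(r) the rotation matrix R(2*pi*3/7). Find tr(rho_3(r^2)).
chi_{rho_3}(r^2) = 2*cos(2*pi*3*2/7) = 2*cos(2*pi/7)

Reasoning: rho_3(r^2) is rotation by angle 2*pi*3*2/7, whose trace is 2*cos(2*pi*3*2/7) = 2*cos(2*pi/7).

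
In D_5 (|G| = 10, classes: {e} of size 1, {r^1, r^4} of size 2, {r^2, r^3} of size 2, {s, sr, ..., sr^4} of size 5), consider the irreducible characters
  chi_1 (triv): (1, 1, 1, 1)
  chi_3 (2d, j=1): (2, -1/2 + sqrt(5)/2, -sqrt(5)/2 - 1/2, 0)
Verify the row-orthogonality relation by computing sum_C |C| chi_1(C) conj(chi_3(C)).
Sum = 0; so <chi_1, chi_3> = 0 (distinct irreducibles are orthogonal).

Proof sketch: Compute term by term over conjugacy classes (|C| * chi_1(C) * conj(chi_3(C))):
  1*(1)*conj(2) + 2*(1)*conj(-1/2 + sqrt(5)/2) + 2*(1)*conj(-sqrt(5)/2 - 1/2) + 5*(1)*conj(0)
  = (2) + (-1 + sqrt(5)) + (-sqrt(5) - 1) + (0)
  = 0.
Dividing by |G| = 10 gives 0/10 = 0, matching the row-orthogonality relation <chi_1, chi_3> = [chi_1 = chi_3].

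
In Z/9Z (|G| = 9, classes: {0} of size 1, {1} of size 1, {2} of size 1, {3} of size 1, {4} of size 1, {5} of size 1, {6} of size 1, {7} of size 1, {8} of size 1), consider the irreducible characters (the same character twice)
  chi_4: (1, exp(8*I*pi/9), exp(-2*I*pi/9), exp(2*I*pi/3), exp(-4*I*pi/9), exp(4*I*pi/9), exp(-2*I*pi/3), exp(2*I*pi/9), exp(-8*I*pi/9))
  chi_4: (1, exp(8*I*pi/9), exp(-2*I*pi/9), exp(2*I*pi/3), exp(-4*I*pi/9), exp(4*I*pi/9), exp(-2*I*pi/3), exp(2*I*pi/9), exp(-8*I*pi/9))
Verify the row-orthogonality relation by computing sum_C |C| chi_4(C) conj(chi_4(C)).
Sum = 9 = |G| = 9; so <chi_4, chi_4> = 1 (norm-1 confirms irreducibility).

Proof sketch: Compute term by term over conjugacy classes (|C| * chi_4(C) * conj(chi_4(C))):
  1*(1)*conj(1) + 1*(exp(8*I*pi/9))*conj(exp(8*I*pi/9)) + 1*(exp(-2*I*pi/9))*conj(exp(-2*I*pi/9)) + 1*(exp(2*I*pi/3))*conj(exp(2*I*pi/3)) + 1*(exp(-4*I*pi/9))*conj(exp(-4*I*pi/9)) + 1*(exp(4*I*pi/9))*conj(exp(4*I*pi/9)) + 1*(exp(-2*I*pi/3))*conj(exp(-2*I*pi/3)) + 1*(exp(2*I*pi/9))*conj(exp(2*I*pi/9)) + 1*(exp(-8*I*pi/9))*conj(exp(-8*I*pi/9))
  = (1) + (1) + (1) + (1) + (1) + (1) + (1) + (1) + (1)
  = 9.
(Exp terms are combined using exp(i*s)*conj(exp(i*t)) = exp(i*(s-t)), and sums of them are collapsed using the identity that for every m > 1 the m distinct m-th roots of unity sum to 0, e.g. 1 + exp(2*I*pi/3) + exp(-2*I*pi/3) = 0.)
Dividing by |G| = 9 gives 9/9 = 1, matching the row-orthogonality relation <chi_4, chi_4> = [chi_4 = chi_4].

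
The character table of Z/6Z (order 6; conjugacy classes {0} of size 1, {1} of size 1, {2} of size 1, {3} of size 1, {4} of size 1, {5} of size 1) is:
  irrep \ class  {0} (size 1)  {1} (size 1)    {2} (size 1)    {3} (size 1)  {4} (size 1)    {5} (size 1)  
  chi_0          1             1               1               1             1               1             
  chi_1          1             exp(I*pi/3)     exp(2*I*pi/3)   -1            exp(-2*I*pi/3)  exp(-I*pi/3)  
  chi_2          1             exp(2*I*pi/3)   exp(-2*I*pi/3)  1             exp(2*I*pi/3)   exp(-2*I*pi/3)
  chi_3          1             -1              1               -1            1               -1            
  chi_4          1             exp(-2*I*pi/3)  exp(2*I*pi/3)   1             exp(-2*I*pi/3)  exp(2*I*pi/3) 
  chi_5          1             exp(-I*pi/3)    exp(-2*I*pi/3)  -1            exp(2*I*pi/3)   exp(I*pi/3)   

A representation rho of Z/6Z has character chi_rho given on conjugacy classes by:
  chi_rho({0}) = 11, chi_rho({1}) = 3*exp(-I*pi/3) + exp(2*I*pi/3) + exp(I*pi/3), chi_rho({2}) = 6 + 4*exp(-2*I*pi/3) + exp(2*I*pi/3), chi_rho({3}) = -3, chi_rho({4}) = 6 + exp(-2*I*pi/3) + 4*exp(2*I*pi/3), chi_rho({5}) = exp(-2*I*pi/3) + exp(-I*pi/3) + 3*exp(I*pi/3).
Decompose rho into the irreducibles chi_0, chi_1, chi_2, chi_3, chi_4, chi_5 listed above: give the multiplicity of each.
Multiplicities: chi_0: 3, chi_1: 1, chi_2: 1, chi_3: 3, chi_4: 0, chi_5: 3.

Why: Use <chi_rho, chi> = (1/|G|) sum_C |C| * chi_rho(C) * conj(chi(C)) with |G| = 6 for each irreducible chi in the table:
  <chi_rho, chi_0> = (1/6)[1*(11)*conj(1) + 1*(3*exp(-I*pi/3) + exp(2*I*pi/3) + exp(I*pi/3))*conj(1) + 1*(6 + 4*exp(-2*I*pi/3) + exp(2*I*pi/3))*conj(1) + 1*(-3)*conj(1) + 1*(6 + exp(-2*I*pi/3) + 4*exp(2*I*pi/3))*conj(1) + 1*(exp(-2*I*pi/3) + exp(-I*pi/3) + 3*exp(I*pi/3))*conj(1)]
      = (1/6)[(11) + (3*exp(-I*pi/3) + exp(2*I*pi/3) + exp(I*pi/3)) + (6 + 4*exp(-2*I*pi/3) + exp(2*I*pi/3)) + (-3) + (6 + exp(-2*I*pi/3) + 4*exp(2*I*pi/3)) + (exp(-2*I*pi/3) + exp(-I*pi/3) + 3*exp(I*pi/3))] = 18/6 = 3
  <chi_rho, chi_1> = (1/6)[1*(11)*conj(1) + 1*(3*exp(-I*pi/3) + exp(2*I*pi/3) + exp(I*pi/3))*conj(exp(I*pi/3)) + 1*(6 + 4*exp(-2*I*pi/3) + exp(2*I*pi/3))*conj(exp(2*I*pi/3)) + 1*(-3)*conj(-1) + 1*(6 + exp(-2*I*pi/3) + 4*exp(2*I*pi/3))*conj(exp(-2*I*pi/3)) + 1*(exp(-2*I*pi/3) + exp(-I*pi/3) + 3*exp(I*pi/3))*conj(exp(-I*pi/3))]
      = (1/6)[(11) + (1 + 3*exp(-2*I*pi/3) + exp(I*pi/3)) + (1 + 6*exp(-2*I*pi/3) + 4*exp(2*I*pi/3)) + (3) + (1 + 4*exp(-2*I*pi/3) + 6*exp(2*I*pi/3)) + (1 + exp(-I*pi/3) + 3*exp(2*I*pi/3))] = 6/6 = 1
  <chi_rho, chi_2> = (1/6)[1*(11)*conj(1) + 1*(3*exp(-I*pi/3) + exp(2*I*pi/3) + exp(I*pi/3))*conj(exp(2*I*pi/3)) + 1*(6 + 4*exp(-2*I*pi/3) + exp(2*I*pi/3))*conj(exp(-2*I*pi/3)) + 1*(-3)*conj(1) + 1*(6 + exp(-2*I*pi/3) + 4*exp(2*I*pi/3))*conj(exp(2*I*pi/3)) + 1*(exp(-2*I*pi/3) + exp(-I*pi/3) + 3*exp(I*pi/3))*conj(exp(-2*I*pi/3))]
      = (1/6)[(11) + (-2 + exp(-I*pi/3)) + (4 + exp(-2*I*pi/3) + 6*exp(2*I*pi/3)) + (-3) + (4 + 6*exp(-2*I*pi/3) + exp(2*I*pi/3)) + (-2 + exp(I*pi/3))] = 6/6 = 1
  <chi_rho, chi_3> = (1/6)[1*(11)*conj(1) + 1*(3*exp(-I*pi/3) + exp(2*I*pi/3) + exp(I*pi/3))*conj(-1) + 1*(6 + 4*exp(-2*I*pi/3) + exp(2*I*pi/3))*conj(1) + 1*(-3)*conj(-1) + 1*(6 + exp(-2*I*pi/3) + 4*exp(2*I*pi/3))*conj(1) + 1*(exp(-2*I*pi/3) + exp(-I*pi/3) + 3*exp(I*pi/3))*conj(-1)]
      = (1/6)[(11) + (-exp(I*pi/3) - exp(2*I*pi/3) - 3*exp(-I*pi/3)) + (6 + 4*exp(-2*I*pi/3) + exp(2*I*pi/3)) + (3) + (6 + exp(-2*I*pi/3) + 4*exp(2*I*pi/3)) + (-3*exp(I*pi/3) - exp(-I*pi/3) - exp(-2*I*pi/3))] = 18/6 = 3
  <chi_rho, chi_4> = (1/6)[1*(11)*conj(1) + 1*(3*exp(-I*pi/3) + exp(2*I*pi/3) + exp(I*pi/3))*conj(exp(-2*I*pi/3)) + 1*(6 + 4*exp(-2*I*pi/3) + exp(2*I*pi/3))*conj(exp(2*I*pi/3)) + 1*(-3)*conj(1) + 1*(6 + exp(-2*I*pi/3) + 4*exp(2*I*pi/3))*conj(exp(-2*I*pi/3)) + 1*(exp(-2*I*pi/3) + exp(-I*pi/3) + 3*exp(I*pi/3))*conj(exp(2*I*pi/3))]
      = (1/6)[(11) + (-1 + exp(-2*I*pi/3) + 3*exp(I*pi/3)) + (1 + 6*exp(-2*I*pi/3) + 4*exp(2*I*pi/3)) + (-3) + (1 + 4*exp(-2*I*pi/3) + 6*exp(2*I*pi/3)) + (-1 + 3*exp(-I*pi/3) + exp(2*I*pi/3))] = 0/6 = 0
  <chi_rho, chi_5> = (1/6)[1*(11)*conj(1) + 1*(3*exp(-I*pi/3) + exp(2*I*pi/3) + exp(I*pi/3))*conj(exp(-I*pi/3)) + 1*(6 + 4*exp(-2*I*pi/3) + exp(2*I*pi/3))*conj(exp(-2*I*pi/3)) + 1*(-3)*conj(-1) + 1*(6 + exp(-2*I*pi/3) + 4*exp(2*I*pi/3))*conj(exp(2*I*pi/3)) + 1*(exp(-2*I*pi/3) + exp(-I*pi/3) + 3*exp(I*pi/3))*conj(exp(I*pi/3))]
      = (1/6)[(11) + (2 + exp(2*I*pi/3)) + (4 + exp(-2*I*pi/3) + 6*exp(2*I*pi/3)) + (3) + (4 + 6*exp(-2*I*pi/3) + exp(2*I*pi/3)) + (2 + exp(-2*I*pi/3))] = 18/6 = 3
(Exp terms are combined using exp(i*s)*conj(exp(i*t)) = exp(i*(s-t)), and sums of them are collapsed using the identity that for every m > 1 the m distinct m-th roots of unity sum to 0, e.g. 1 + exp(2*I*pi/3) + exp(-2*I*pi/3) = 0.)
Dimension check: dim(rho) = sum (mult * dim) = 3*1 + 1*1 + 1*1 + 3*1 + 0*1 + 3*1 = 11 = chi_rho(e) = 11.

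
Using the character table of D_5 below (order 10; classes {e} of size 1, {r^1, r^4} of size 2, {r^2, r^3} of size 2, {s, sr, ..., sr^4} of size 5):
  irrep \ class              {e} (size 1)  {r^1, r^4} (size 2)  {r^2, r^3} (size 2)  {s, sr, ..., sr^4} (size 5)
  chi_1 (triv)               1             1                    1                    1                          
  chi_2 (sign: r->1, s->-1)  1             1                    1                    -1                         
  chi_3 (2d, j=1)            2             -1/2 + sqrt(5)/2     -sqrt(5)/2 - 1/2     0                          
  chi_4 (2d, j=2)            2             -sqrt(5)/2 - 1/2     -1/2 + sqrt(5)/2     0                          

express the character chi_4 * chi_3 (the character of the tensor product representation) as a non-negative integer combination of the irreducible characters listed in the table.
chi_4 tensor chi_3 = chi_3 + chi_4 (all other irreducibles have multiplicity 0).

Reasoning: The character of a tensor product is the pointwise product (chi_4 * chi_3)(C) = chi_4(C) * chi_3(C):
  {e}: (2)*(2), {r^1, r^4}: (-sqrt(5)/2 - 1/2)*(-1/2 + sqrt(5)/2), {r^2, r^3}: (-1/2 + sqrt(5)/2)*(-sqrt(5)/2 - 1/2), {s, sr, ..., sr^4}: (0)*(0)
so (chi_4 * chi_3) takes values
  {e} -> 4, {r^1, r^4} -> -1, {r^2, r^3} -> -1, {s, sr, ..., sr^4} -> 0.
Now take the inner product of this character with each irreducible chi from the table, <chi_4*chi_3, chi> = (1/10) sum_C |C| (chi_4*chi_3)(C) conj(chi(C)):
  <chi_4*chi_3, chi_1> = (1/10)[1*(4)*conj(1) + 2*(-1)*conj(1) + 2*(-1)*conj(1) + 5*(0)*conj(1)]
      = (1/10)[(4) + (-2) + (-2) + (0)] = 0/10 = 0
  <chi_4*chi_3, chi_2> = (1/10)[1*(4)*conj(1) + 2*(-1)*conj(1) + 2*(-1)*conj(1) + 5*(0)*conj(-1)]
      = (1/10)[(4) + (-2) + (-2) + (0)] = 0/10 = 0
  <chi_4*chi_3, chi_3> = (1/10)[1*(4)*conj(2) + 2*(-1)*conj(-1/2 + sqrt(5)/2) + 2*(-1)*conj(-sqrt(5)/2 - 1/2) + 5*(0)*conj(0)]
      = (1/10)[(8) + (1 - sqrt(5)) + (1 + sqrt(5)) + (0)] = 10/10 = 1
  <chi_4*chi_3, chi_4> = (1/10)[1*(4)*conj(2) + 2*(-1)*conj(-sqrt(5)/2 - 1/2) + 2*(-1)*conj(-1/2 + sqrt(5)/2) + 5*(0)*conj(0)]
      = (1/10)[(8) + (1 + sqrt(5)) + (1 - sqrt(5)) + (0)] = 10/10 = 1
Hence the multiplicities are chi_3: 1, chi_4: 1. Dimension check: dim(chi_4)*dim(chi_3) = 2*2 = 4 and sum (mult * dim) = 1*2 + 1*2 = 4.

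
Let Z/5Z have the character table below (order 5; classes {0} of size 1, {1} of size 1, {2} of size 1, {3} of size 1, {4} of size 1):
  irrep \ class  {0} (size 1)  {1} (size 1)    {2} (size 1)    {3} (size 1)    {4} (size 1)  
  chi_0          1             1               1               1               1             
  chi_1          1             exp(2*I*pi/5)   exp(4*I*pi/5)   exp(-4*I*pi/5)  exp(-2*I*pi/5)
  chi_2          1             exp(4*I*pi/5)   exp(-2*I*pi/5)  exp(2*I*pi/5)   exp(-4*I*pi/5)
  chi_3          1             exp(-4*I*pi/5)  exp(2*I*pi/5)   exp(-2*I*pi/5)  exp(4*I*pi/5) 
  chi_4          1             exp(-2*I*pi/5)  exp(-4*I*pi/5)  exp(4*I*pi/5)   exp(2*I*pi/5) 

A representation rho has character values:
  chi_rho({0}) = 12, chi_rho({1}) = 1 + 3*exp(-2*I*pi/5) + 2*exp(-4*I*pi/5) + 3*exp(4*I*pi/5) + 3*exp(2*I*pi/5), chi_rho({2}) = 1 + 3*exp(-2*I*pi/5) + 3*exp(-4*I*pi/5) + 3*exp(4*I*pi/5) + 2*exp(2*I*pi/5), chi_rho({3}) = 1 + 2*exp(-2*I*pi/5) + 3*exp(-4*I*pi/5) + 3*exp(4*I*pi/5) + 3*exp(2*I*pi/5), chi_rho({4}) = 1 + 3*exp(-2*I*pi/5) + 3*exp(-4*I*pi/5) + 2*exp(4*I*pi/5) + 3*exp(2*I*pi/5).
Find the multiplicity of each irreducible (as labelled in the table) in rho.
Multiplicities: chi_0: 1, chi_1: 3, chi_2: 3, chi_3: 2, chi_4: 3.

Reasoning: Use <chi_rho, chi> = (1/|G|) sum_C |C| * chi_rho(C) * conj(chi(C)) with |G| = 5 for each irreducible chi in the table:
  <chi_rho, chi_0> = (1/5)[1*(12)*conj(1) + 1*(1 + 3*exp(-2*I*pi/5) + 2*exp(-4*I*pi/5) + 3*exp(4*I*pi/5) + 3*exp(2*I*pi/5))*conj(1) + 1*(1 + 3*exp(-2*I*pi/5) + 3*exp(-4*I*pi/5) + 3*exp(4*I*pi/5) + 2*exp(2*I*pi/5))*conj(1) + 1*(1 + 2*exp(-2*I*pi/5) + 3*exp(-4*I*pi/5) + 3*exp(4*I*pi/5) + 3*exp(2*I*pi/5))*conj(1) + 1*(1 + 3*exp(-2*I*pi/5) + 3*exp(-4*I*pi/5) + 2*exp(4*I*pi/5) + 3*exp(2*I*pi/5))*conj(1)]
      = (1/5)[(12) + (1 + 3*exp(-2*I*pi/5) + 2*exp(-4*I*pi/5) + 3*exp(4*I*pi/5) + 3*exp(2*I*pi/5)) + (1 + 3*exp(-2*I*pi/5) + 3*exp(-4*I*pi/5) + 3*exp(4*I*pi/5) + 2*exp(2*I*pi/5)) + (1 + 2*exp(-2*I*pi/5) + 3*exp(-4*I*pi/5) + 3*exp(4*I*pi/5) + 3*exp(2*I*pi/5)) + (1 + 3*exp(-2*I*pi/5) + 3*exp(-4*I*pi/5) + 2*exp(4*I*pi/5) + 3*exp(2*I*pi/5))] = 5/5 = 1
  <chi_rho, chi_1> = (1/5)[1*(12)*conj(1) + 1*(1 + 3*exp(-2*I*pi/5) + 2*exp(-4*I*pi/5) + 3*exp(4*I*pi/5) + 3*exp(2*I*pi/5))*conj(exp(2*I*pi/5)) + 1*(1 + 3*exp(-2*I*pi/5) + 3*exp(-4*I*pi/5) + 3*exp(4*I*pi/5) + 2*exp(2*I*pi/5))*conj(exp(4*I*pi/5)) + 1*(1 + 2*exp(-2*I*pi/5) + 3*exp(-4*I*pi/5) + 3*exp(4*I*pi/5) + 3*exp(2*I*pi/5))*conj(exp(-4*I*pi/5)) + 1*(1 + 3*exp(-2*I*pi/5) + 3*exp(-4*I*pi/5) + 2*exp(4*I*pi/5) + 3*exp(2*I*pi/5))*conj(exp(-2*I*pi/5))]
      = (1/5)[(12) + (3 + 3*exp(-4*I*pi/5) + exp(-2*I*pi/5) + 2*exp(4*I*pi/5) + 3*exp(2*I*pi/5)) + (3 + 2*exp(-2*I*pi/5) + exp(-4*I*pi/5) + 3*exp(4*I*pi/5) + 3*exp(2*I*pi/5)) + (3 + 3*exp(-2*I*pi/5) + 3*exp(-4*I*pi/5) + exp(4*I*pi/5) + 2*exp(2*I*pi/5)) + (3 + 3*exp(-2*I*pi/5) + 2*exp(-4*I*pi/5) + exp(2*I*pi/5) + 3*exp(4*I*pi/5))] = 15/5 = 3
  <chi_rho, chi_2> = (1/5)[1*(12)*conj(1) + 1*(1 + 3*exp(-2*I*pi/5) + 2*exp(-4*I*pi/5) + 3*exp(4*I*pi/5) + 3*exp(2*I*pi/5))*conj(exp(4*I*pi/5)) + 1*(1 + 3*exp(-2*I*pi/5) + 3*exp(-4*I*pi/5) + 3*exp(4*I*pi/5) + 2*exp(2*I*pi/5))*conj(exp(-2*I*pi/5)) + 1*(1 + 2*exp(-2*I*pi/5) + 3*exp(-4*I*pi/5) + 3*exp(4*I*pi/5) + 3*exp(2*I*pi/5))*conj(exp(2*I*pi/5)) + 1*(1 + 3*exp(-2*I*pi/5) + 3*exp(-4*I*pi/5) + 2*exp(4*I*pi/5) + 3*exp(2*I*pi/5))*conj(exp(-4*I*pi/5))]
      = (1/5)[(12) + (3 + 3*exp(-2*I*pi/5) + exp(-4*I*pi/5) + 3*exp(4*I*pi/5) + 2*exp(2*I*pi/5)) + (3 + 3*exp(-2*I*pi/5) + 3*exp(-4*I*pi/5) + exp(2*I*pi/5) + 2*exp(4*I*pi/5)) + (3 + 2*exp(-4*I*pi/5) + exp(-2*I*pi/5) + 3*exp(4*I*pi/5) + 3*exp(2*I*pi/5)) + (3 + 2*exp(-2*I*pi/5) + 3*exp(-4*I*pi/5) + exp(4*I*pi/5) + 3*exp(2*I*pi/5))] = 15/5 = 3
  <chi_rho, chi_3> = (1/5)[1*(12)*conj(1) + 1*(1 + 3*exp(-2*I*pi/5) + 2*exp(-4*I*pi/5) + 3*exp(4*I*pi/5) + 3*exp(2*I*pi/5))*conj(exp(-4*I*pi/5)) + 1*(1 + 3*exp(-2*I*pi/5) + 3*exp(-4*I*pi/5) + 3*exp(4*I*pi/5) + 2*exp(2*I*pi/5))*conj(exp(2*I*pi/5)) + 1*(1 + 2*exp(-2*I*pi/5) + 3*exp(-4*I*pi/5) + 3*exp(4*I*pi/5) + 3*exp(2*I*pi/5))*conj(exp(-2*I*pi/5)) + 1*(1 + 3*exp(-2*I*pi/5) + 3*exp(-4*I*pi/5) + 2*exp(4*I*pi/5) + 3*exp(2*I*pi/5))*conj(exp(4*I*pi/5))]
      = (1/5)[(12) + (2 + 3*exp(-2*I*pi/5) + 3*exp(-4*I*pi/5) + exp(4*I*pi/5) + 3*exp(2*I*pi/5)) + (2 + 3*exp(-4*I*pi/5) + exp(-2*I*pi/5) + 3*exp(4*I*pi/5) + 3*exp(2*I*pi/5)) + (2 + 3*exp(-2*I*pi/5) + 3*exp(-4*I*pi/5) + exp(2*I*pi/5) + 3*exp(4*I*pi/5)) + (2 + 3*exp(-2*I*pi/5) + exp(-4*I*pi/5) + 3*exp(4*I*pi/5) + 3*exp(2*I*pi/5))] = 10/5 = 2
  <chi_rho, chi_4> = (1/5)[1*(12)*conj(1) + 1*(1 + 3*exp(-2*I*pi/5) + 2*exp(-4*I*pi/5) + 3*exp(4*I*pi/5) + 3*exp(2*I*pi/5))*conj(exp(-2*I*pi/5)) + 1*(1 + 3*exp(-2*I*pi/5) + 3*exp(-4*I*pi/5) + 3*exp(4*I*pi/5) + 2*exp(2*I*pi/5))*conj(exp(-4*I*pi/5)) + 1*(1 + 2*exp(-2*I*pi/5) + 3*exp(-4*I*pi/5) + 3*exp(4*I*pi/5) + 3*exp(2*I*pi/5))*conj(exp(4*I*pi/5)) + 1*(1 + 3*exp(-2*I*pi/5) + 3*exp(-4*I*pi/5) + 2*exp(4*I*pi/5) + 3*exp(2*I*pi/5))*conj(exp(2*I*pi/5))]
      = (1/5)[(12) + (3 + 2*exp(-2*I*pi/5) + 3*exp(-4*I*pi/5) + exp(2*I*pi/5) + 3*exp(4*I*pi/5)) + (3 + 3*exp(-2*I*pi/5) + 2*exp(-4*I*pi/5) + exp(4*I*pi/5) + 3*exp(2*I*pi/5)) + (3 + 3*exp(-2*I*pi/5) + exp(-4*I*pi/5) + 2*exp(4*I*pi/5) + 3*exp(2*I*pi/5)) + (3 + 3*exp(-4*I*pi/5) + exp(-2*I*pi/5) + 3*exp(4*I*pi/5) + 2*exp(2*I*pi/5))] = 15/5 = 3
(Exp terms are combined using exp(i*s)*conj(exp(i*t)) = exp(i*(s-t)), and sums of them are collapsed using the identity that for every m > 1 the m distinct m-th roots of unity sum to 0, e.g. 1 + exp(2*I*pi/3) + exp(-2*I*pi/3) = 0.)
Dimension check: dim(rho) = sum (mult * dim) = 1*1 + 3*1 + 3*1 + 2*1 + 3*1 = 12 = chi_rho(e) = 12.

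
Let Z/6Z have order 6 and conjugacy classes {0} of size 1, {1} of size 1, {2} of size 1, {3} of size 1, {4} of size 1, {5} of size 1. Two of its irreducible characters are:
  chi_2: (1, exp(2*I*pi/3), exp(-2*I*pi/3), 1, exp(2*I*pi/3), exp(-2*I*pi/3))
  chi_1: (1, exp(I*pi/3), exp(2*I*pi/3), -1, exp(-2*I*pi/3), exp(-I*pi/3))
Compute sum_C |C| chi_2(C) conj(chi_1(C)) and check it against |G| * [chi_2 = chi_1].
Sum = 0; so <chi_2, chi_1> = 0 (distinct irreducibles are orthogonal).

Compute term by term over conjugacy classes (|C| * chi_2(C) * conj(chi_1(C))):
  1*(1)*conj(1) + 1*(exp(2*I*pi/3))*conj(exp(I*pi/3)) + 1*(exp(-2*I*pi/3))*conj(exp(2*I*pi/3)) + 1*(1)*conj(-1) + 1*(exp(2*I*pi/3))*conj(exp(-2*I*pi/3)) + 1*(exp(-2*I*pi/3))*conj(exp(-I*pi/3))
  = (1) + (exp(I*pi/3)) + (exp(2*I*pi/3)) + (-1) + (exp(-2*I*pi/3)) + (exp(-I*pi/3))
  = 0.
(Exp terms are combined using exp(i*s)*conj(exp(i*t)) = exp(i*(s-t)), and sums of them are collapsed using the identity that for every m > 1 the m distinct m-th roots of unity sum to 0, e.g. 1 + exp(2*I*pi/3) + exp(-2*I*pi/3) = 0.)
Dividing by |G| = 6 gives 0/6 = 0, matching the row-orthogonality relation <chi_2, chi_1> = [chi_2 = chi_1].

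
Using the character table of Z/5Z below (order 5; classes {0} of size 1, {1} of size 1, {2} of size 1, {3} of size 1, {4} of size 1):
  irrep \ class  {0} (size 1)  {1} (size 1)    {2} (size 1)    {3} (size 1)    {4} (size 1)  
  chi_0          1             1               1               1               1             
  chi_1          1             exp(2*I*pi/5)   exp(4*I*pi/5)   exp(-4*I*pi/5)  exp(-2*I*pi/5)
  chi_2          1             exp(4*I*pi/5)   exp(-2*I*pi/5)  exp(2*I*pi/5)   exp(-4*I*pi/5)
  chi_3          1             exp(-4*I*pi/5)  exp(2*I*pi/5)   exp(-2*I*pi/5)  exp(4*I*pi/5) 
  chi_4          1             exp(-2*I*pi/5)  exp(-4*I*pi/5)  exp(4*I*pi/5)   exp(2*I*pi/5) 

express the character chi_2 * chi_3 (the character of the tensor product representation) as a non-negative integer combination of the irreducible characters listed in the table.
chi_2 tensor chi_3 = chi_0 (all other irreducibles have multiplicity 0).

Derivation: The character of a tensor product is the pointwise product (chi_2 * chi_3)(C) = chi_2(C) * chi_3(C):
  {0}: (1)*(1), {1}: (exp(4*I*pi/5))*(exp(-4*I*pi/5)), {2}: (exp(-2*I*pi/5))*(exp(2*I*pi/5)), {3}: (exp(2*I*pi/5))*(exp(-2*I*pi/5)), {4}: (exp(-4*I*pi/5))*(exp(4*I*pi/5))
so (chi_2 * chi_3) takes values
  {0} -> 1, {1} -> 1, {2} -> 1, {3} -> 1, {4} -> 1.
Now take the inner product of this character with each irreducible chi from the table, <chi_2*chi_3, chi> = (1/5) sum_C |C| (chi_2*chi_3)(C) conj(chi(C)):
  <chi_2*chi_3, chi_0> = (1/5)[1*(1)*conj(1) + 1*(1)*conj(1) + 1*(1)*conj(1) + 1*(1)*conj(1) + 1*(1)*conj(1)]
      = (1/5)[(1) + (1) + (1) + (1) + (1)] = 5/5 = 1
  <chi_2*chi_3, chi_1> = (1/5)[1*(1)*conj(1) + 1*(1)*conj(exp(2*I*pi/5)) + 1*(1)*conj(exp(4*I*pi/5)) + 1*(1)*conj(exp(-4*I*pi/5)) + 1*(1)*conj(exp(-2*I*pi/5))]
      = (1/5)[(1) + (exp(-2*I*pi/5)) + (exp(-4*I*pi/5)) + (exp(4*I*pi/5)) + (exp(2*I*pi/5))] = 0/5 = 0
  <chi_2*chi_3, chi_2> = (1/5)[1*(1)*conj(1) + 1*(1)*conj(exp(4*I*pi/5)) + 1*(1)*conj(exp(-2*I*pi/5)) + 1*(1)*conj(exp(2*I*pi/5)) + 1*(1)*conj(exp(-4*I*pi/5))]
      = (1/5)[(1) + (exp(-4*I*pi/5)) + (exp(2*I*pi/5)) + (exp(-2*I*pi/5)) + (exp(4*I*pi/5))] = 0/5 = 0
  <chi_2*chi_3, chi_3> = (1/5)[1*(1)*conj(1) + 1*(1)*conj(exp(-4*I*pi/5)) + 1*(1)*conj(exp(2*I*pi/5)) + 1*(1)*conj(exp(-2*I*pi/5)) + 1*(1)*conj(exp(4*I*pi/5))]
      = (1/5)[(1) + (exp(4*I*pi/5)) + (exp(-2*I*pi/5)) + (exp(2*I*pi/5)) + (exp(-4*I*pi/5))] = 0/5 = 0
  <chi_2*chi_3, chi_4> = (1/5)[1*(1)*conj(1) + 1*(1)*conj(exp(-2*I*pi/5)) + 1*(1)*conj(exp(-4*I*pi/5)) + 1*(1)*conj(exp(4*I*pi/5)) + 1*(1)*conj(exp(2*I*pi/5))]
      = (1/5)[(1) + (exp(2*I*pi/5)) + (exp(4*I*pi/5)) + (exp(-4*I*pi/5)) + (exp(-2*I*pi/5))] = 0/5 = 0
(Exp terms are combined using exp(i*s)*conj(exp(i*t)) = exp(i*(s-t)), and sums of them are collapsed using the identity that for every m > 1 the m distinct m-th roots of unity sum to 0, e.g. 1 + exp(2*I*pi/3) + exp(-2*I*pi/3) = 0.)
Hence the multiplicities are chi_0: 1. Dimension check: dim(chi_2)*dim(chi_3) = 1*1 = 1 and sum (mult * dim) = 1*1 = 1.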